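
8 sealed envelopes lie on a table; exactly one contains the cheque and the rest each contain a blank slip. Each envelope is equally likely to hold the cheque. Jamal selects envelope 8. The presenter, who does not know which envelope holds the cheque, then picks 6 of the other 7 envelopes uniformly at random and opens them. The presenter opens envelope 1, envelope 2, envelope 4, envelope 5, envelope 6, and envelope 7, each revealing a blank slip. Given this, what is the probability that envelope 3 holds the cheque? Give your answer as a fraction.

1/2

Because the presenter chose which envelopes to open without knowing where the cheque is, the choice is independent of the prize location. Learning that none of the 6 opened envelopes holds the cheque simply rules out those 6 locations and leaves the remaining 2 envelopes still equally likely by symmetry.
So P(the cheque in envelope 3) = 1/2.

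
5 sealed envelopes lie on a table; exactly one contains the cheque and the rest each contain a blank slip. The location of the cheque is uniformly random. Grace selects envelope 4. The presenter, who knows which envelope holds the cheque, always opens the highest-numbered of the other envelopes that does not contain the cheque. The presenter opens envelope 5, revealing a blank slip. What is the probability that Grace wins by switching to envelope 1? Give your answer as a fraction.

1/4

Apply Bayes' rule, conditioning on where the cheque actually is.
If it is in any of envelopes 1, 2, 3, and 4 (prior 1/5 each): envelope 5 is the highest-numbered option available, probability 1; weight (1/5)·1 = 1/5 each.
If it is in envelope 5 (prior 1/5): the presenter opened envelope 5, so this case is ruled out; weight (1/5)·0 = 0.
The weights sum to 4/5.
So P(the cheque in envelope 1 | the presenter opened envelope 5) = (1/5) / (4/5) = 1/4.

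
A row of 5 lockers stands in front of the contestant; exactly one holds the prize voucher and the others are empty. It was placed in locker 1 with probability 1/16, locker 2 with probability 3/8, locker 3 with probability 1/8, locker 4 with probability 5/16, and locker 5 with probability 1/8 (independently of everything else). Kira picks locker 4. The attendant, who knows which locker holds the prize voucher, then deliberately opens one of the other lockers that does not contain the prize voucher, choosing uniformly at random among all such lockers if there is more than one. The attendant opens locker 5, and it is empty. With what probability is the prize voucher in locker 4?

5/17

Consider each possible location of the prize voucher in turn.
If it is in locker 1 (prior 1/16): the attendant has 3 equally likely choices, so probability 1/3; weight (1/16)·(1/3) = 1/48.
If it is in locker 2 (prior 3/8): the attendant has 3 equally likely choices, so probability 1/3; weight (3/8)·(1/3) = 1/8.
If it is in locker 3 (prior 1/8): the attendant has 3 equally likely choices, so probability 1/3; weight (1/8)·(1/3) = 1/24.
If it is in locker 4 (prior 5/16): the attendant has 4 equally likely choices, so probability 1/4; weight (5/16)·(1/4) = 5/64.
If it is in locker 5 (prior 1/8): the attendant opened locker 5, so this case is ruled out; weight (1/8)·0 = 0.
The weights sum to 17/64.
So P(the prize voucher in locker 4 | the attendant opened locker 5) = (5/64) / (17/64) = 5/17.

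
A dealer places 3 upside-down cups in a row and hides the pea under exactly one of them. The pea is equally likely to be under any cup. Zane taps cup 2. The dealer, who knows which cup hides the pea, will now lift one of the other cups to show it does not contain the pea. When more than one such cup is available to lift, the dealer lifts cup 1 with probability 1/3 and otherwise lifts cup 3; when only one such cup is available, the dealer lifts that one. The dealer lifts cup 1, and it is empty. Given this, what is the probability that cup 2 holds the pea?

Apply Bayes' rule, conditioning on where the pea actually is.
If it is under cup 1 (prior 1/3): the dealer opened cup 1, so this case is ruled out; weight (1/3)·0 = 0.
If it is under cup 2 (prior 1/3): cup 1 is available, opened with probability 1/3; weight (1/3)·(1/3) = 1/9.
If it is under cup 3 (prior 1/3): only cup 1 is available, probability 1; weight (1/3)·1 = 1/3.
The weights sum to 4/9.
So P(the pea under cup 2 | the dealer opened cup 1) = (1/9) / (4/9) = 1/4.

1/4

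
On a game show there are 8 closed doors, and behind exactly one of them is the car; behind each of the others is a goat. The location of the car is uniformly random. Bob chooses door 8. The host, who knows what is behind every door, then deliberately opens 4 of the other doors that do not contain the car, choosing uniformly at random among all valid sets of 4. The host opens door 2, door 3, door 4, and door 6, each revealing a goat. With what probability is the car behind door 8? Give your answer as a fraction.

1/8

Condition on the true location of the car.
If it is behind any of doors 1, 5, and 7 (prior 1/8 each): the host has 15 equally likely choices, so probability 1/15; weight (1/8)·(1/15) = 1/120 each.
If it is behind any of doors 2, 3, 4, and 6 (prior 1/8 each): that door was opened and seen not to hold the prize — ruled out; weight (1/8)·0 = 0 each.
If it is behind door 8 (prior 1/8): the host has 35 equally likely choices, so probability 1/35; weight (1/8)·(1/35) = 1/280.
The weights sum to 1/35.
So P(the car behind door 8 | the host opened door 2, door 3, door 4, and door 6) = (1/280) / (1/35) = 1/8.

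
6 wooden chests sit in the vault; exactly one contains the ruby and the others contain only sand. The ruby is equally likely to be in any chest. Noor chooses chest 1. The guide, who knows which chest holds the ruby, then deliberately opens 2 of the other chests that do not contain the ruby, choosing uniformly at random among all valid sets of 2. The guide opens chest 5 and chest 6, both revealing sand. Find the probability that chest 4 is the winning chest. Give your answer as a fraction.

Condition on the true location of the ruby.
If it is in chest 1 (prior 1/6): the guide has 10 equally likely choices, so probability 1/10; weight (1/6)·(1/10) = 1/60.
If it is in any of chests 2, 3, and 4 (prior 1/6 each): the guide has 6 equally likely choices, so probability 1/6; weight (1/6)·(1/6) = 1/36 each.
If it is in either of chests 5 and 6 (prior 1/6 each): that chest was opened and seen not to hold the prize — ruled out; weight (1/6)·0 = 0 each.
The weights sum to 1/10.
So P(the ruby in chest 4 | the guide opened chest 5 and chest 6) = (1/36) / (1/10) = 5/18.

5/18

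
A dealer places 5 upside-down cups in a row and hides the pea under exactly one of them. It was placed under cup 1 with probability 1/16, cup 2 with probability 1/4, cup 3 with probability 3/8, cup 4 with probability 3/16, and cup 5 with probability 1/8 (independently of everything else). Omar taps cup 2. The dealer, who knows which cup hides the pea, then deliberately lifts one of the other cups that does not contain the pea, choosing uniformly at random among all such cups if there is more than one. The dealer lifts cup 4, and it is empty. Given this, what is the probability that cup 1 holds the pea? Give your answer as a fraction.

1/12

Condition on the true location of the pea.
If it is under cup 1 (prior 1/16): the dealer has 3 equally likely choices, so probability 1/3; weight (1/16)·(1/3) = 1/48.
If it is under cup 2 (prior 1/4): the dealer has 4 equally likely choices, so probability 1/4; weight (1/4)·(1/4) = 1/16.
If it is under cup 3 (prior 3/8): the dealer has 3 equally likely choices, so probability 1/3; weight (3/8)·(1/3) = 1/8.
If it is under cup 4 (prior 3/16): the dealer opened cup 4, so this case is ruled out; weight (3/16)·0 = 0.
If it is under cup 5 (prior 1/8): the dealer has 3 equally likely choices, so probability 1/3; weight (1/8)·(1/3) = 1/24.
The weights sum to 1/4.
So P(the pea under cup 1 | the dealer opened cup 4) = (1/48) / (1/4) = 1/12.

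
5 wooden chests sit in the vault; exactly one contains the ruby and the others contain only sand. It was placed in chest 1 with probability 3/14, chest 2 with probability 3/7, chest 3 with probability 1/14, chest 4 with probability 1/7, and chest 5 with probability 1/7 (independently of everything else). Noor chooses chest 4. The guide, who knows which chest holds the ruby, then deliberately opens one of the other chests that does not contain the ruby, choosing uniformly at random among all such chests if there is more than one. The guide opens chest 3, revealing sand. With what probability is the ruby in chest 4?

3/25

Consider each possible location of the ruby in turn.
If it is in chest 1 (prior 3/14): the guide has 3 equally likely choices, so probability 1/3; weight (3/14)·(1/3) = 1/14.
If it is in chest 2 (prior 3/7): the guide has 3 equally likely choices, so probability 1/3; weight (3/7)·(1/3) = 1/7.
If it is in chest 3 (prior 1/14): the guide opened chest 3, so this case is ruled out; weight (1/14)·0 = 0.
If it is in chest 4 (prior 1/7): the guide has 4 equally likely choices, so probability 1/4; weight (1/7)·(1/4) = 1/28.
If it is in chest 5 (prior 1/7): the guide has 3 equally likely choices, so probability 1/3; weight (1/7)·(1/3) = 1/21.
The weights sum to 25/84.
So P(the ruby in chest 4 | the guide opened chest 3) = (1/28) / (25/84) = 3/25.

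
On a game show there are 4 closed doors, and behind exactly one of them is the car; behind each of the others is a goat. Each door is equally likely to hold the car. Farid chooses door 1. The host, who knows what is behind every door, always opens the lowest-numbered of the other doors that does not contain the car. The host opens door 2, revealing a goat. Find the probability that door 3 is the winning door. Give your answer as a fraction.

1/3

Condition on the true location of the car.
If it is behind any of doors 1, 3, and 4 (prior 1/4 each): door 2 is the lowest-numbered option available, probability 1; weight (1/4)·1 = 1/4 each.
If it is behind door 2 (prior 1/4): the host opened door 2, so this case is ruled out; weight (1/4)·0 = 0.
The weights sum to 3/4.
So P(the car behind door 3 | the host opened door 2) = (1/4) / (3/4) = 1/3.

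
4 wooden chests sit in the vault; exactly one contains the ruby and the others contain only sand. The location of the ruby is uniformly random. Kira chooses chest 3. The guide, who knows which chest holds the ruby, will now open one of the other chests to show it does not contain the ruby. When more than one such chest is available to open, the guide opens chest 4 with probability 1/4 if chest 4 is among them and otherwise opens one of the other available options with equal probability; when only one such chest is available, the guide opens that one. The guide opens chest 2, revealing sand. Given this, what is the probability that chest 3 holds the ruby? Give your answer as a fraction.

3/13

Condition on the true location of the ruby.
If it is in chest 1 (prior 1/4): chest 4 is available but not opened, probability 3/4; weight (1/4)·(3/4) = 3/16.
If it is in chest 2 (prior 1/4): the guide opened chest 2, so this case is ruled out; weight (1/4)·0 = 0.
If it is in chest 3 (prior 1/4): chest 4 is available but not opened; chest 2 gets probability (1 − 1/4)/2 = 3/8; weight (1/4)·(3/8) = 3/32.
If it is in chest 4 (prior 1/4): chest 4 holds the prize so is unavailable; the guide chooses uniformly among the 2 others, probability 1/2; weight (1/4)·(1/2) = 1/8.
The weights sum to 13/32.
So P(the ruby in chest 3 | the guide opened chest 2) = (3/32) / (13/32) = 3/13.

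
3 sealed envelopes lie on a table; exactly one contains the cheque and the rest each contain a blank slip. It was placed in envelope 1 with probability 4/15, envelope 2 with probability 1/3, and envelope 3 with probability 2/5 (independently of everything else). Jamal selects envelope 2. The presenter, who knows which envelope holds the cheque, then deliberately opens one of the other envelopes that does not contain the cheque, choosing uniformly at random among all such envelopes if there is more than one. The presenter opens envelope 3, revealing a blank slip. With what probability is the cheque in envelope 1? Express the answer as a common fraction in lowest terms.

8/13

Condition on the true location of the cheque.
If it is in envelope 1 (prior 4/15): the presenter has no choice, probability 1; weight (4/15)·1 = 4/15.
If it is in envelope 2 (prior 1/3): the presenter has 2 equally likely choices, so probability 1/2; weight (1/3)·(1/2) = 1/6.
If it is in envelope 3 (prior 2/5): the presenter opened envelope 3, so this case is ruled out; weight (2/5)·0 = 0.
The weights sum to 13/30.
So P(the cheque in envelope 1 | the presenter opened envelope 3) = (4/15) / (13/30) = 8/13.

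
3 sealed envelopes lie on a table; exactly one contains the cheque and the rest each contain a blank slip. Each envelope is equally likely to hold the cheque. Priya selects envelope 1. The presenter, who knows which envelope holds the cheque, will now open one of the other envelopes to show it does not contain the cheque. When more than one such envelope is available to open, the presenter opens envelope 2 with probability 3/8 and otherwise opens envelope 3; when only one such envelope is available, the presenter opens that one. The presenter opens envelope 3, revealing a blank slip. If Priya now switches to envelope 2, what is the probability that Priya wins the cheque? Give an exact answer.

8/13

Condition on the true location of the cheque.
If it is in envelope 1 (prior 1/3): envelope 2 is available but not opened, probability 5/8; weight (1/3)·(5/8) = 5/24.
If it is in envelope 2 (prior 1/3): only envelope 3 is available, probability 1; weight (1/3)·1 = 1/3.
If it is in envelope 3 (prior 1/3): the presenter opened envelope 3, so this case is ruled out; weight (1/3)·0 = 0.
The weights sum to 13/24.
So P(the cheque in envelope 2 | the presenter opened envelope 3) = (1/3) / (13/24) = 8/13.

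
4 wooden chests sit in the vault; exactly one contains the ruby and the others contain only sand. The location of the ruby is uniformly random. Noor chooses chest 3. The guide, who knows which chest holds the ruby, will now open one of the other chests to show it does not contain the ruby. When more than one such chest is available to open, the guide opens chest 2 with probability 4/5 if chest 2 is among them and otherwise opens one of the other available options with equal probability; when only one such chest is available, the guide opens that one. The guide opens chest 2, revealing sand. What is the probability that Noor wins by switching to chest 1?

1/3

Consider each possible location of the ruby in turn.
If it is in any of chests 1, 3, and 4 (prior 1/4 each): chest 2 is available, opened with probability 4/5; weight (1/4)·(4/5) = 1/5 each.
If it is in chest 2 (prior 1/4): the guide opened chest 2, so this case is ruled out; weight (1/4)·0 = 0.
The weights sum to 3/5.
So P(the ruby in chest 1 | the guide opened chest 2) = (1/5) / (3/5) = 1/3.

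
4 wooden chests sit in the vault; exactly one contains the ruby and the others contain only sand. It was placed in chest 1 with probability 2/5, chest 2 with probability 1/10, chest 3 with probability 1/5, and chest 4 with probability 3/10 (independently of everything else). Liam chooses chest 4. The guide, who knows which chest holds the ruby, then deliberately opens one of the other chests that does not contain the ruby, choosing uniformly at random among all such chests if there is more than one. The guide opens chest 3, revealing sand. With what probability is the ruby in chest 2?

1/7

Apply Bayes' rule, conditioning on where the ruby actually is.
If it is in chest 1 (prior 2/5): the guide has 2 equally likely choices, so probability 1/2; weight (2/5)·(1/2) = 1/5.
If it is in chest 2 (prior 1/10): the guide has 2 equally likely choices, so probability 1/2; weight (1/10)·(1/2) = 1/20.
If it is in chest 3 (prior 1/5): the guide opened chest 3, so this case is ruled out; weight (1/5)·0 = 0.
If it is in chest 4 (prior 3/10): the guide has 3 equally likely choices, so probability 1/3; weight (3/10)·(1/3) = 1/10.
The weights sum to 7/20.
So P(the ruby in chest 2 | the guide opened chest 3) = (1/20) / (7/20) = 1/7.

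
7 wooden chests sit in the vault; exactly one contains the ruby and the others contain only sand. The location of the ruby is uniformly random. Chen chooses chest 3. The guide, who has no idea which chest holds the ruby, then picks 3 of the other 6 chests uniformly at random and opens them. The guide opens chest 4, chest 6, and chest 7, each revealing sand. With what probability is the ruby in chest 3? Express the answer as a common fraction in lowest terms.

Apply Bayes' rule, conditioning on where the ruby actually is.
If it is in any of chests 1, 2, 3, and 5 (prior 1/7 each): the guide picks exactly this set with probability 1/20 regardless, and none is the prize; weight (1/7)·(1/20) = 1/140 each.
If it is in any of chests 4, 6, and 7 (prior 1/7 each): that chest was opened and seen not to hold the prize — ruled out; weight (1/7)·0 = 0 each.
The weights sum to 1/35.
So P(the ruby in chest 3 | the guide opened chest 4, chest 6, and chest 7) = (1/140) / (1/35) = 1/4.

1/4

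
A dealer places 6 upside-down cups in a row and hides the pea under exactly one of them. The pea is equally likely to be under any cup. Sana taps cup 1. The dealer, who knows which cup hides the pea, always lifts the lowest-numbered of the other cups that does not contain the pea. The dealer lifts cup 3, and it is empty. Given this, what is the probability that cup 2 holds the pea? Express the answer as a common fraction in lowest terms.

1

Consider each possible location of the pea in turn.
If it is under any of cups 1, 4, 5, and 6 (prior 1/6 each): the dealer would have opened cup 2 instead, probability 0; weight (1/6)·0 = 0 each.
If it is under cup 2 (prior 1/6): cup 3 is the lowest-numbered option available, probability 1; weight (1/6)·1 = 1/6.
If it is under cup 3 (prior 1/6): the dealer opened cup 3, so this case is ruled out; weight (1/6)·0 = 0.
The weights sum to 1/6.
So P(the pea under cup 2 | the dealer opened cup 3) = (1/6) / (1/6) = 1.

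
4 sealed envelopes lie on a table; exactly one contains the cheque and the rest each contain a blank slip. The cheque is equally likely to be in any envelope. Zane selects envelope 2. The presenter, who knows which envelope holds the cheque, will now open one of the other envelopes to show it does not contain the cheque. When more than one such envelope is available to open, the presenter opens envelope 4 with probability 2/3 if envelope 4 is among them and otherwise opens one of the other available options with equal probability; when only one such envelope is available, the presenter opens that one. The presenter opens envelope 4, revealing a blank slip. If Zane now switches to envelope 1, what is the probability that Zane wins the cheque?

Condition on the true location of the cheque.
If it is in any of envelopes 1, 2, and 3 (prior 1/4 each): envelope 4 is available, opened with probability 2/3; weight (1/4)·(2/3) = 1/6 each.
If it is in envelope 4 (prior 1/4): the presenter opened envelope 4, so this case is ruled out; weight (1/4)·0 = 0.
The weights sum to 1/2.
So P(the cheque in envelope 1 | the presenter opened envelope 4) = (1/6) / (1/2) = 1/3.

1/3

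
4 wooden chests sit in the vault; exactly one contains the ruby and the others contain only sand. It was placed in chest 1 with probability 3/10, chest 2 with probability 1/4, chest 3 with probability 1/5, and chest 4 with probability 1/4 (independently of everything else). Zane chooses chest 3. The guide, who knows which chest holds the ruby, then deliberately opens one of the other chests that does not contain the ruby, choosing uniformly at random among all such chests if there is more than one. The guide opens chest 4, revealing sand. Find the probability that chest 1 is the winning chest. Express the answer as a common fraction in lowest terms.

18/41

Consider each possible location of the ruby in turn.
If it is in chest 1 (prior 3/10): the guide has 2 equally likely choices, so probability 1/2; weight (3/10)·(1/2) = 3/20.
If it is in chest 2 (prior 1/4): the guide has 2 equally likely choices, so probability 1/2; weight (1/4)·(1/2) = 1/8.
If it is in chest 3 (prior 1/5): the guide has 3 equally likely choices, so probability 1/3; weight (1/5)·(1/3) = 1/15.
If it is in chest 4 (prior 1/4): the guide opened chest 4, so this case is ruled out; weight (1/4)·0 = 0.
The weights sum to 41/120.
So P(the ruby in chest 1 | the guide opened chest 4) = (3/20) / (41/120) = 18/41.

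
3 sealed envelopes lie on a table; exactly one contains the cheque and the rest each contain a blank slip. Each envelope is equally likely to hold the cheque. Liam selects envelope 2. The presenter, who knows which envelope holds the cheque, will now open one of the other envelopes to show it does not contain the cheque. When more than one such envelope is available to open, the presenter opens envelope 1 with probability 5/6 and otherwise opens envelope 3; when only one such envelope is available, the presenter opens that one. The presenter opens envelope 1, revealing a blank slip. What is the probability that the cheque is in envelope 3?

Consider each possible location of the cheque in turn.
If it is in envelope 1 (prior 1/3): the presenter opened envelope 1, so this case is ruled out; weight (1/3)·0 = 0.
If it is in envelope 2 (prior 1/3): envelope 1 is available, opened with probability 5/6; weight (1/3)·(5/6) = 5/18.
If it is in envelope 3 (prior 1/3): only envelope 1 is available, probability 1; weight (1/3)·1 = 1/3.
The weights sum to 11/18.
So P(the cheque in envelope 3 | the presenter opened envelope 1) = (1/3) / (11/18) = 6/11.

6/11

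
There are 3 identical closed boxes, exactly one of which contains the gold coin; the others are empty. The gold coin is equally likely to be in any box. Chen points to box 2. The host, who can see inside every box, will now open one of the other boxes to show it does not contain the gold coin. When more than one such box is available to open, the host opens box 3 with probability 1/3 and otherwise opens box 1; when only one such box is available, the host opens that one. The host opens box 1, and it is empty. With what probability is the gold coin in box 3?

3/5

Apply Bayes' rule, conditioning on where the gold coin actually is.
If it is in box 1 (prior 1/3): the host opened box 1, so this case is ruled out; weight (1/3)·0 = 0.
If it is in box 2 (prior 1/3): box 3 is available but not opened, probability 2/3; weight (1/3)·(2/3) = 2/9.
If it is in box 3 (prior 1/3): only box 1 is available, probability 1; weight (1/3)·1 = 1/3.
The weights sum to 5/9.
So P(the gold coin in box 3 | the host opened box 1) = (1/3) / (5/9) = 3/5.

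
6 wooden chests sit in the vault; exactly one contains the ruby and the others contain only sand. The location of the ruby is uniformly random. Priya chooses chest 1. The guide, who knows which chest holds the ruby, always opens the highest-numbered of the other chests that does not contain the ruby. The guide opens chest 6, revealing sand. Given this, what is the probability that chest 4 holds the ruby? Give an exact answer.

Condition on the true location of the ruby.
If it is in any of chests 1, 2, 3, 4, and 5 (prior 1/6 each): chest 6 is the highest-numbered option available, probability 1; weight (1/6)·1 = 1/6 each.
If it is in chest 6 (prior 1/6): the guide opened chest 6, so this case is ruled out; weight (1/6)·0 = 0.
The weights sum to 5/6.
So P(the ruby in chest 4 | the guide opened chest 6) = (1/6) / (5/6) = 1/5.

1/5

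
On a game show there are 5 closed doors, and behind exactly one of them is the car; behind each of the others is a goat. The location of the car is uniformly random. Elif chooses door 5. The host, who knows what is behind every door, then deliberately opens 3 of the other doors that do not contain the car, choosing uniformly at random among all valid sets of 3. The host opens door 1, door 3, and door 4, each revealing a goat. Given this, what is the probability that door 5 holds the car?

1/5

Apply Bayes' rule, conditioning on where the car actually is.
If it is behind any of doors 1, 3, and 4 (prior 1/5 each): that door was opened and seen not to hold the prize — ruled out; weight (1/5)·0 = 0 each.
If it is behind door 2 (prior 1/5): the host has no choice, probability 1; weight (1/5)·1 = 1/5.
If it is behind door 5 (prior 1/5): the host has 4 equally likely choices, so probability 1/4; weight (1/5)·(1/4) = 1/20.
The weights sum to 1/4.
So P(the car behind door 5 | the host opened door 1, door 3, and door 4) = (1/20) / (1/4) = 1/5.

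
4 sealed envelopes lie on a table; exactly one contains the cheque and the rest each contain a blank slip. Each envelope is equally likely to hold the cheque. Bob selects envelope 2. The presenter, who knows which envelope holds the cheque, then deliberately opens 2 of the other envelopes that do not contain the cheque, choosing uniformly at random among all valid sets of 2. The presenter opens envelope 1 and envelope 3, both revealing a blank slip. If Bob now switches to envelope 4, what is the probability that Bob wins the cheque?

3/4

Apply Bayes' rule, conditioning on where the cheque actually is.
If it is in either of envelopes 1 and 3 (prior 1/4 each): that envelope was opened and seen not to hold the prize — ruled out; weight (1/4)·0 = 0 each.
If it is in envelope 2 (prior 1/4): the presenter has 3 equally likely choices, so probability 1/3; weight (1/4)·(1/3) = 1/12.
If it is in envelope 4 (prior 1/4): the presenter has no choice, probability 1; weight (1/4)·1 = 1/4.
The weights sum to 1/3.
So P(the cheque in envelope 4 | the presenter opened envelope 1 and envelope 3) = (1/4) / (1/3) = 3/4.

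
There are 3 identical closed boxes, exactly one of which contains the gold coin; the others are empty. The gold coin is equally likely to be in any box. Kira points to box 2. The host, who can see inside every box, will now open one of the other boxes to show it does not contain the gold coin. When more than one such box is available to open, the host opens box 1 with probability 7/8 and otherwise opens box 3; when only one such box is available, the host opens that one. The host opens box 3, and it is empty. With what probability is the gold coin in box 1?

Consider each possible location of the gold coin in turn.
If it is in box 1 (prior 1/3): only box 3 is available, probability 1; weight (1/3)·1 = 1/3.
If it is in box 2 (prior 1/3): box 1 is available but not opened, probability 1/8; weight (1/3)·(1/8) = 1/24.
If it is in box 3 (prior 1/3): the host opened box 3, so this case is ruled out; weight (1/3)·0 = 0.
The weights sum to 3/8.
So P(the gold coin in box 1 | the host opened box 3) = (1/3) / (3/8) = 8/9.

8/9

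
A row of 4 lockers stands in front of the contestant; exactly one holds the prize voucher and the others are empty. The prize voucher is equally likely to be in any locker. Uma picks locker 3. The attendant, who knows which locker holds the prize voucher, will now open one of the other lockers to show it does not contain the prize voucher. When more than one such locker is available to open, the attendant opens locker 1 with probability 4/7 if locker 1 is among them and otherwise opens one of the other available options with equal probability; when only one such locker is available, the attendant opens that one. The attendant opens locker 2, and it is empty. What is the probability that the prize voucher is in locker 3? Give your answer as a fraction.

3/16

Consider each possible location of the prize voucher in turn.
If it is in locker 1 (prior 1/4): locker 1 holds the prize so is unavailable; the attendant chooses uniformly among the 2 others, probability 1/2; weight (1/4)·(1/2) = 1/8.
If it is in locker 2 (prior 1/4): the attendant opened locker 2, so this case is ruled out; weight (1/4)·0 = 0.
If it is in locker 3 (prior 1/4): locker 1 is available but not opened; locker 2 gets probability (1 − 4/7)/2 = 3/14; weight (1/4)·(3/14) = 3/56.
If it is in locker 4 (prior 1/4): locker 1 is available but not opened, probability 3/7; weight (1/4)·(3/7) = 3/28.
The weights sum to 2/7.
So P(the prize voucher in locker 3 | the attendant opened locker 2) = (3/56) / (2/7) = 3/16.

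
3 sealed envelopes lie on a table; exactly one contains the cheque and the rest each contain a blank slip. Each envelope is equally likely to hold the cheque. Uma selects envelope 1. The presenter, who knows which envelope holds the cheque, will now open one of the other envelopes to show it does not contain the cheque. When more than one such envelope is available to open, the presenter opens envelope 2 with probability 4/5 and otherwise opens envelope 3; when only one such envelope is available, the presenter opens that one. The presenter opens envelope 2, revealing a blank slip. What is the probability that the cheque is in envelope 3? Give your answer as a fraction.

Apply Bayes' rule, conditioning on where the cheque actually is.
If it is in envelope 1 (prior 1/3): envelope 2 is available, opened with probability 4/5; weight (1/3)·(4/5) = 4/15.
If it is in envelope 2 (prior 1/3): the presenter opened envelope 2, so this case is ruled out; weight (1/3)·0 = 0.
If it is in envelope 3 (prior 1/3): only envelope 2 is available, probability 1; weight (1/3)·1 = 1/3.
The weights sum to 3/5.
So P(the cheque in envelope 3 | the presenter opened envelope 2) = (1/3) / (3/5) = 5/9.

5/9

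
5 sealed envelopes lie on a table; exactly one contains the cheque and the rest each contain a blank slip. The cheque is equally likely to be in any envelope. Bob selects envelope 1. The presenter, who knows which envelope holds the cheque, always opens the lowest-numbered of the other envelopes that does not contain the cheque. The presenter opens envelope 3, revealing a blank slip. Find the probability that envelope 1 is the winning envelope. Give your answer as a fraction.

Consider each possible location of the cheque in turn.
If it is in any of envelopes 1, 4, and 5 (prior 1/5 each): the presenter would have opened envelope 2 instead, probability 0; weight (1/5)·0 = 0 each.
If it is in envelope 2 (prior 1/5): envelope 3 is the lowest-numbered option available, probability 1; weight (1/5)·1 = 1/5.
If it is in envelope 3 (prior 1/5): the presenter opened envelope 3, so this case is ruled out; weight (1/5)·0 = 0.
The weights sum to 1/5.
So P(the cheque in envelope 1 | the presenter opened envelope 3) = 0 / (1/5) = 0.

0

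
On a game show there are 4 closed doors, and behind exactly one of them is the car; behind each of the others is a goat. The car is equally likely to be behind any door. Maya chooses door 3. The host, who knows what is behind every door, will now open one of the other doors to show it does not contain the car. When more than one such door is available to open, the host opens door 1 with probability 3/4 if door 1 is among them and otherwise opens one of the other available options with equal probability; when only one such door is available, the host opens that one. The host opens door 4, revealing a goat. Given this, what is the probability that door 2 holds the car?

Consider each possible location of the car in turn.
If it is behind door 1 (prior 1/4): door 1 holds the prize so is unavailable; the host chooses uniformly among the 2 others, probability 1/2; weight (1/4)·(1/2) = 1/8.
If it is behind door 2 (prior 1/4): door 1 is available but not opened, probability 1/4; weight (1/4)·(1/4) = 1/16.
If it is behind door 3 (prior 1/4): door 1 is available but not opened; door 4 gets probability (1 − 3/4)/2 = 1/8; weight (1/4)·(1/8) = 1/32.
If it is behind door 4 (prior 1/4): the host opened door 4, so this case is ruled out; weight (1/4)·0 = 0.
The weights sum to 7/32.
So P(the car behind door 2 | the host opened door 4) = (1/16) / (7/32) = 2/7.

2/7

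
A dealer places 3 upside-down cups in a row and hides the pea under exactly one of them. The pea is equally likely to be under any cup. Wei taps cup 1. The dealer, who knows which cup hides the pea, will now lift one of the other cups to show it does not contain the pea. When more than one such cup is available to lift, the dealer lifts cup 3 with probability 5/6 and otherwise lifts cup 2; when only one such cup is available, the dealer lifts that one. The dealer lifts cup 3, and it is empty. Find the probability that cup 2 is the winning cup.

Condition on the true location of the pea.
If it is under cup 1 (prior 1/3): cup 3 is available, opened with probability 5/6; weight (1/3)·(5/6) = 5/18.
If it is under cup 2 (prior 1/3): only cup 3 is available, probability 1; weight (1/3)·1 = 1/3.
If it is under cup 3 (prior 1/3): the dealer opened cup 3, so this case is ruled out; weight (1/3)·0 = 0.
The weights sum to 11/18.
So P(the pea under cup 2 | the dealer opened cup 3) = (1/3) / (11/18) = 6/11.

6/11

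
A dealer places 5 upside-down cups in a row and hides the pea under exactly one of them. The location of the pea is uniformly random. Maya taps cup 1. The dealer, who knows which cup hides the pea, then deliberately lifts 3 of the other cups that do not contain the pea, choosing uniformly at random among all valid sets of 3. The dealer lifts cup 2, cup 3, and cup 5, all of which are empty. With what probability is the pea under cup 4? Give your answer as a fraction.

4/5

Consider each possible location of the pea in turn.
If it is under cup 1 (prior 1/5): the dealer has 4 equally likely choices, so probability 1/4; weight (1/5)·(1/4) = 1/20.
If it is under any of cups 2, 3, and 5 (prior 1/5 each): that cup was opened and seen not to hold the prize — ruled out; weight (1/5)·0 = 0 each.
If it is under cup 4 (prior 1/5): the dealer has no choice, probability 1; weight (1/5)·1 = 1/5.
The weights sum to 1/4.
So P(the pea under cup 4 | the dealer opened cup 2, cup 3, and cup 5) = (1/5) / (1/4) = 4/5.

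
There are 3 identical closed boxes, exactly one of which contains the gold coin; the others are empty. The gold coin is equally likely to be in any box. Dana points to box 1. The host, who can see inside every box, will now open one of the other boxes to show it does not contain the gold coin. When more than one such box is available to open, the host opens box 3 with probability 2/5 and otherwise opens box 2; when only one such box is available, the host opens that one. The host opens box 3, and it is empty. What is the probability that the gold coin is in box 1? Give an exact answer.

2/7

Consider each possible location of the gold coin in turn.
If it is in box 1 (prior 1/3): box 3 is available, opened with probability 2/5; weight (1/3)·(2/5) = 2/15.
If it is in box 2 (prior 1/3): only box 3 is available, probability 1; weight (1/3)·1 = 1/3.
If it is in box 3 (prior 1/3): the host opened box 3, so this case is ruled out; weight (1/3)·0 = 0.
The weights sum to 7/15.
So P(the gold coin in box 1 | the host opened box 3) = (2/15) / (7/15) = 2/7.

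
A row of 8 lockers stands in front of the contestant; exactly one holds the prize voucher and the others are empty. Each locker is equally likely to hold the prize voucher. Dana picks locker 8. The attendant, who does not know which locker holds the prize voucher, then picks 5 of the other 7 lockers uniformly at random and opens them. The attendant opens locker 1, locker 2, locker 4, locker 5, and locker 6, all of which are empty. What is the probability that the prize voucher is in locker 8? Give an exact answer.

1/3

Consider each possible location of the prize voucher in turn.
If it is in any of lockers 1, 2, 4, 5, and 6 (prior 1/8 each): that locker was opened and seen not to hold the prize — ruled out; weight (1/8)·0 = 0 each.
If it is in any of lockers 3, 7, and 8 (prior 1/8 each): the attendant picks exactly this set with probability 1/21 regardless, and none is the prize; weight (1/8)·(1/21) = 1/168 each.
The weights sum to 1/56.
So P(the prize voucher in locker 8 | the attendant opened locker 1, locker 2, locker 4, locker 5, and locker 6) = (1/168) / (1/56) = 1/3.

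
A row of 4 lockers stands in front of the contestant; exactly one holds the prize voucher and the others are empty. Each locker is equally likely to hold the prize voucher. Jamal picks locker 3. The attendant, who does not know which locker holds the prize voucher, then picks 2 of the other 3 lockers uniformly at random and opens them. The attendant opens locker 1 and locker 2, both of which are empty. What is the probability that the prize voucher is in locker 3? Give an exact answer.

Consider each possible location of the prize voucher in turn.
If it is in either of lockers 1 and 2 (prior 1/4 each): that locker was opened and seen not to hold the prize — ruled out; weight (1/4)·0 = 0 each.
If it is in either of lockers 3 and 4 (prior 1/4 each): the attendant picks exactly this set with probability 1/3 regardless, and none is the prize; weight (1/4)·(1/3) = 1/12 each.
The weights sum to 1/6.
So P(the prize voucher in locker 3 | the attendant opened locker 1 and locker 2) = (1/12) / (1/6) = 1/2.

1/2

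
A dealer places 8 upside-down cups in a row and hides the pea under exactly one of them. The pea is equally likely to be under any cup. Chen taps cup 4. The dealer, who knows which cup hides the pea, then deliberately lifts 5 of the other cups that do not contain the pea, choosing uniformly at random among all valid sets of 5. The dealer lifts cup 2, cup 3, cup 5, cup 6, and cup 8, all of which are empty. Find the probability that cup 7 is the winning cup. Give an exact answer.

7/16

Apply Bayes' rule, conditioning on where the pea actually is.
If it is under either of cups 1 and 7 (prior 1/8 each): the dealer has 6 equally likely choices, so probability 1/6; weight (1/8)·(1/6) = 1/48 each.
If it is under any of cups 2, 3, 5, 6, and 8 (prior 1/8 each): that cup was opened and seen not to hold the prize — ruled out; weight (1/8)·0 = 0 each.
If it is under cup 4 (prior 1/8): the dealer has 21 equally likely choices, so probability 1/21; weight (1/8)·(1/21) = 1/168.
The weights sum to 1/21.
So P(the pea under cup 7 | the dealer opened cup 2, cup 3, cup 5, cup 6, and cup 8) = (1/48) / (1/21) = 7/16.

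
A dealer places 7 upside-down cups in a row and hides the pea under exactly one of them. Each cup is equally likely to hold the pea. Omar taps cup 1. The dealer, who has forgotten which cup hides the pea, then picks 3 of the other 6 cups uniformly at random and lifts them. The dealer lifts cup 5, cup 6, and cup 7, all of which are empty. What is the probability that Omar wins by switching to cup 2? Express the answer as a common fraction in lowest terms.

1/4

Because the dealer chose which cups to lift without knowing where the pea is, the choice is independent of the prize location. Learning that none of the 3 opened cups holds the pea simply rules out those 3 locations and leaves the remaining 4 cups still equally likely by symmetry.
So P(the pea under cup 2) = 1/4.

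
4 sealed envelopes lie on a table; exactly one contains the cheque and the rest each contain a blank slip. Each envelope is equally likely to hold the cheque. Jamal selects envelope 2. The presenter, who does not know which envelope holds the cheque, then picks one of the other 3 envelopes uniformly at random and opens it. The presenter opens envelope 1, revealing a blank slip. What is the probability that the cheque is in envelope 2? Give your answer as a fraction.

1/3

Apply Bayes' rule, conditioning on where the cheque actually is.
If it is in envelope 1 (prior 1/4): the presenter opened envelope 1, so this case is ruled out; weight (1/4)·0 = 0.
If it is in any of envelopes 2, 3, and 4 (prior 1/4 each): the presenter picks envelope 1 with probability 1/3 regardless, and it is not the prize; weight (1/4)·(1/3) = 1/12 each.
The weights sum to 1/4.
So P(the cheque in envelope 2 | the presenter opened envelope 1) = (1/12) / (1/4) = 1/3.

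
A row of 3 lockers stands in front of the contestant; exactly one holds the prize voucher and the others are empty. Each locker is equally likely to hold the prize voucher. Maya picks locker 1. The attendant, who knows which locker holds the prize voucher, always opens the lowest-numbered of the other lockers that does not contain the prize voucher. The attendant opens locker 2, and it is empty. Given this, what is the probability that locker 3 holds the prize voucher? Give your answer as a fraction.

1/2

Condition on the true location of the prize voucher.
If it is in either of lockers 1 and 3 (prior 1/3 each): locker 2 is the lowest-numbered option available, probability 1; weight (1/3)·1 = 1/3 each.
If it is in locker 2 (prior 1/3): the attendant opened locker 2, so this case is ruled out; weight (1/3)·0 = 0.
The weights sum to 2/3.
So P(the prize voucher in locker 3 | the attendant opened locker 2) = (1/3) / (2/3) = 1/2.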